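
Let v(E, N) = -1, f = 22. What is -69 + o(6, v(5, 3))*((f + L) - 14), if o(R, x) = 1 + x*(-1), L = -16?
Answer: -85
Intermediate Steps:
o(R, x) = 1 - x
-69 + o(6, v(5, 3))*((f + L) - 14) = -69 + (1 - 1*(-1))*((22 - 16) - 14) = -69 + (1 + 1)*(6 - 14) = -69 + 2*(-8) = -69 - 16 = -85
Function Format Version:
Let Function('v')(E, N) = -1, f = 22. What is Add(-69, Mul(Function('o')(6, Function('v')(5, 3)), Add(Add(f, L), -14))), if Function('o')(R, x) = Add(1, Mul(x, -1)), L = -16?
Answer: -85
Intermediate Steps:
Function('o')(R, x) = Add(1, Mul(-1, x))
Add(-69, Mul(Function('o')(6, Function('v')(5, 3)), Add(Add(f, L), -14))) = Add(-69, Mul(Add(1, Mul(-1, -1)), Add(Add(22, -16), -14))) = Add(-69, Mul(Add(1, 1), Add(6, -14))) = Add(-69, Mul(2, -8)) = Add(-69, -16) = -85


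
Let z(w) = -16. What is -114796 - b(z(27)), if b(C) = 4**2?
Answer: -114812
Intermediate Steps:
b(C) = 16
-114796 - b(z(27)) = -114796 - 1*16 = -114796 - 16 = -114812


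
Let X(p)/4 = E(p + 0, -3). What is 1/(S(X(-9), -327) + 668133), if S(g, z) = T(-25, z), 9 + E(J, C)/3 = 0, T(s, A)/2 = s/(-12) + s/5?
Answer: 6/4008763 ≈ 1.4967e-6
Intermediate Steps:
T(s, A) = 7*s/30 (T(s, A) = 2*(s/(-12) + s/5) = 2*(s*(-1/12) + s*(1/5)) = 2*(-s/12 + s/5) = 2*(7*s/60) = 7*s/30)
E(J, C) = -27 (E(J, C) = -27 + 3*0 = -27 + 0 = -27)
X(p) = -108 (X(p) = 4*(-27) = -108)
S(g, z) = -35/6 (S(g, z) = (7/30)*(-25) = -35/6)
1/(S(X(-9), -327) + 668133) = 1/(-35/6 + 668133) = 1/(4008763/6) = 6/4008763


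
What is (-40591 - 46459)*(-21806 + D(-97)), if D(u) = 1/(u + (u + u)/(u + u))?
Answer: 91114233925/48 ≈ 1.8982e+9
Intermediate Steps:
D(u) = 1/(1 + u) (D(u) = 1/(u + (2*u)/((2*u))) = 1/(u + (2*u)*(1/(2*u))) = 1/(u + 1) = 1/(1 + u))
(-40591 - 46459)*(-21806 + D(-97)) = (-40591 - 46459)*(-21806 + 1/(1 - 97)) = -87050*(-21806 + 1/(-96)) = -87050*(-21806 - 1/96) = -87050*(-2093377/96) = 91114233925/48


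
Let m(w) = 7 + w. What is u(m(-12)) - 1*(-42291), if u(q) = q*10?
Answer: 42241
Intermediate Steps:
u(q) = 10*q
u(m(-12)) - 1*(-42291) = 10*(7 - 12) - 1*(-42291) = 10*(-5) + 42291 = -50 + 42291 = 42241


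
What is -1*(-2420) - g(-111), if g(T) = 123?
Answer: 2297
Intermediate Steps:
-1*(-2420) - g(-111) = -1*(-2420) - 1*123 = 2420 - 123 = 2297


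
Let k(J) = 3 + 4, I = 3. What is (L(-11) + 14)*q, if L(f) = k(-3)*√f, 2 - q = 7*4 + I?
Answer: -406 - 203*I*√11 ≈ -406.0 - 673.27*I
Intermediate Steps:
k(J) = 7
q = -29 (q = 2 - (7*4 + 3) = 2 - (28 + 3) = 2 - 1*31 = 2 - 31 = -29)
L(f) = 7*√f
(L(-11) + 14)*q = (7*√(-11) + 14)*(-29) = (7*(I*√11) + 14)*(-29) = (7*I*√11 + 14)*(-29) = (14 + 7*I*√11)*(-29) = -406 - 203*I*√11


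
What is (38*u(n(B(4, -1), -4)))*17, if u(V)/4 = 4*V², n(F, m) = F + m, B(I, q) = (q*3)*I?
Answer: 2646016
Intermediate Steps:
B(I, q) = 3*I*q (B(I, q) = (3*q)*I = 3*I*q)
u(V) = 16*V² (u(V) = 4*(4*V²) = 16*V²)
(38*u(n(B(4, -1), -4)))*17 = (38*(16*(3*4*(-1) - 4)²))*17 = (38*(16*(-12 - 4)²))*17 = (38*(16*(-16)²))*17 = (38*(16*256))*17 = (38*4096)*17 = 155648*17 = 2646016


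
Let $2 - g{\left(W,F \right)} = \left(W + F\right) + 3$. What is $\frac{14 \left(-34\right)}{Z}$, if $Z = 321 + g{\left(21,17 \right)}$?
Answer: $- \frac{238}{141} \approx -1.6879$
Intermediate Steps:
$g{\left(W,F \right)} = -1 - F - W$ ($g{\left(W,F \right)} = 2 - \left(\left(W + F\right) + 3\right) = 2 - \left(\left(F + W\right) + 3\right) = 2 - \left(3 + F + W\right) = -1 - F - W$)
$Z = 282$ ($Z = 321 - 39 = 282$)
$\frac{14 \left(-34\right)}{Z} = \frac{14 \left(-34\right)}{282} = \left(-476\right) \frac{1}{282} = - \frac{238}{141}$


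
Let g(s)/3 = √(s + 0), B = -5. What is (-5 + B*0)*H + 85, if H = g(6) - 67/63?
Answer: 5690/63 - 15*√6 ≈ 53.575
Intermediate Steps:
g(s) = 3*√s (g(s) = 3*√(s + 0) = 3*√s)
H = -67/63 + 3*√6 (H = 3*√6 - 67/63 = -67/63 + 3*√6 ≈ 6.2850)
(-5 + B*0)*H + 85 = (-5 - 5*0)*(-67/63 + 3*√6) + 85 = (-5 + 0)*(-67/63 + 3*√6) + 85 = -5*(-67/63 + 3*√6) + 85 = (335/63 - 15*√6) + 85 = 5690/63 - 15*√6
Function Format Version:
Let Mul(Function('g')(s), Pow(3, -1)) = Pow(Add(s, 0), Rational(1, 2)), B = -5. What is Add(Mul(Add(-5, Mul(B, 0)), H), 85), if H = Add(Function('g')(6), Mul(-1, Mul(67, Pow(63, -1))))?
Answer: Add(Rational(5690, 63), Mul(-15, Pow(6, Rational(1, 2)))) ≈ 53.575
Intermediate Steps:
Function('g')(s) = Mul(3, Pow(s, Rational(1, 2))) (Function('g')(s) = Mul(3, Pow(Add(s, 0), Rational(1, 2))) = Mul(3, Pow(s, Rational(1, 2))))
H = Add(Rational(-67, 63), Mul(3, Pow(6, Rational(1, 2)))) (H = Add(Mul(3, Pow(6, Rational(1, 2))), Mul(-1, Mul(67, Pow(63, -1)))) = Add(Mul(3, Pow(6, Rational(1, 2))), Mul(-1, Mul(67, Rational(1, 63)))) = Add(Mul(3, Pow(6, Rational(1, 2))), Mul(-1, Rational(67, 63))) = Add(Mul(3, Pow(6, Rational(1, 2))), Rational(-67, 63)) = Add(Rational(-67, 63), Mul(3, Pow(6, Rational(1, 2)))) ≈ 6.2850)
Add(Mul(Add(-5, Mul(B, 0)), H), 85) = Add(Mul(Add(-5, Mul(-5, 0)), Add(Rational(-67, 63), Mul(3, Pow(6, Rational(1, 2))))), 85) = Add(Mul(Add(-5, 0), Add(Rational(-67, 63), Mul(3, Pow(6, Rational(1, 2))))), 85) = Add(Mul(-5, Add(Rational(-67, 63), Mul(3, Pow(6, Rational(1, 2))))), 85) = Add(Add(Rational(335, 63), Mul(-15, Pow(6, Rational(1, 2)))), 85) = Add(Rational(5690, 63), Mul(-15, Pow(6, Rational(1, 2))))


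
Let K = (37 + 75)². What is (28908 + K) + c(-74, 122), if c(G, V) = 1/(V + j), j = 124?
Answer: 10197193/246 ≈ 41452.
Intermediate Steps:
c(G, V) = 1/(124 + V) (c(G, V) = 1/(V + 124) = 1/(124 + V))
K = 12544 (K = 112² = 12544)
(28908 + K) + c(-74, 122) = (28908 + 12544) + 1/(124 + 122) = 41452 + 1/246 = 10197193/246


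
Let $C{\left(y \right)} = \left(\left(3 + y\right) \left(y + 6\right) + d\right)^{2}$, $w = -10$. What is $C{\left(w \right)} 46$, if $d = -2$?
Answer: $31096$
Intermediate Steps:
$C{\left(y \right)} = \left(-2 + \left(3 + y\right) \left(6 + y\right)\right)^{2}$ ($C{\left(y \right)} = \left(\left(3 + y\right) \left(y + 6\right) - 2\right)^{2} = \left(\left(3 + y\right) \left(6 + y\right) - 2\right)^{2} = \left(-2 + \left(3 + y\right) \left(6 + y\right)\right)^{2}$)
$C{\left(w \right)} 46 = \left(16 + \left(-10\right)^{2} + 9 \left(-10\right)\right)^{2} \cdot 46 = \left(16 + 100 - 90\right)^{2} \cdot 46 = 26^{2} \cdot 46 = 676 \cdot 46 = 31096$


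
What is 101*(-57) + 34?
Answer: -5723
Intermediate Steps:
101*(-57) + 34 = -5757 + 34 = -5723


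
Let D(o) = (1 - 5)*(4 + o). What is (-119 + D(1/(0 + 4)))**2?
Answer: 18496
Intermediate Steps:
D(o) = -16 - 4*o (D(o) = -4*(4 + o) = -16 - 4*o)
(-119 + D(1/(0 + 4)))**2 = (-119 + (-16 - 4/(0 + 4)))**2 = (-119 + (-16 - 4/4))**2 = (-119 + (-16 - 4*1/4))**2 = (-119 + (-16 - 1))**2 = (-119 - 17)**2 = (-136)**2 = 18496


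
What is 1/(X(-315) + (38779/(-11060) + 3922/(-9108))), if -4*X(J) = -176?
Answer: 25183620/1008935167 ≈ 0.024961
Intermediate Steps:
X(J) = 44 (X(J) = -1/4*(-176) = 44)
1/(X(-315) + (38779/(-11060) + 3922/(-9108))) = 1/(44 + (38779/(-11060) + 3922/(-9108))) = 1/(44 + (38779*(-1/11060) + 3922*(-1/9108))) = 1/(44 + (-38779/11060 - 1961/4554)) = 1/(44 - 99144113/25183620) = 1/(1008935167/25183620) = 25183620/1008935167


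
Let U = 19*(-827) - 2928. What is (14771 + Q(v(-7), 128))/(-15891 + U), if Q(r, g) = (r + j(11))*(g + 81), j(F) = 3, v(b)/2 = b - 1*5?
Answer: -5191/17266 ≈ -0.30065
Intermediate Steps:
v(b) = -10 + 2*b (v(b) = 2*(b - 1*5) = 2*(b - 5) = 2*(-5 + b) = -10 + 2*b)
Q(r, g) = (3 + r)*(81 + g) (Q(r, g) = (r + 3)*(g + 81) = (3 + r)*(81 + g))
U = -18641 (U = -15713 - 2928 = -18641)
(14771 + Q(v(-7), 128))/(-15891 + U) = (14771 + (243 + 3*128 + 81*(-10 + 2*(-7)) + 128*(-10 + 2*(-7))))/(-15891 - 18641) = (14771 + (243 + 384 + 81*(-10 - 14) + 128*(-10 - 14)))/(-34532) = (14771 + (243 + 384 + 81*(-24) + 128*(-24)))*(-1/34532) = (14771 + (243 + 384 - 1944 - 3072))*(-1/34532) = (14771 - 4389)*(-1/34532) = 10382*(-1/34532) = -5191/17266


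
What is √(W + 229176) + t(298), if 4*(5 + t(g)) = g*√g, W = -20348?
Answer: -5 + 2*√52207 + 149*√298/2 ≈ 1738.0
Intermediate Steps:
t(g) = -5 + g^(3/2)/4 (t(g) = -5 + (g*√g)/4 = -5 + g^(3/2)/4)
√(W + 229176) + t(298) = √(-20348 + 229176) + (-5 + 298^(3/2)/4) = √208828 + (-5 + (298*√298)/4) = 2*√52207 + (-5 + 149*√298/2) = -5 + 2*√52207 + 149*√298/2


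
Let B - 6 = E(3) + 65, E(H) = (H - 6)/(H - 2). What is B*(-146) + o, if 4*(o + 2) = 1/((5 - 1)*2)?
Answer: -317759/32 ≈ -9930.0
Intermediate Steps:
o = -63/32 (o = -2 + 1/(4*(((5 - 1)*2))) = -2 + 1/(4*((4*2))) = -2 + (1/4)/8 = -2 + (1/4)*(1/8) = -2 + 1/32 = -63/32 ≈ -1.9688)
E(H) = (-6 + H)/(-2 + H)
B = 68 (B = 6 + ((-6 + 3)/(-2 + 3) + 65) = 6 + (-3/1 + 65) = 6 + (1*(-3) + 65) = 6 + (-3 + 65) = 6 + 62 = 68)
B*(-146) + o = 68*(-146) - 63/32 = -9928 - 63/32 = -317759/32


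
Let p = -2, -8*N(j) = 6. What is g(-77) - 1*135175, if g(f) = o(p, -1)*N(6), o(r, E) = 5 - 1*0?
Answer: -540715/4 ≈ -1.3518e+5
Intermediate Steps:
N(j) = -¾ (N(j) = -⅛*6 = -¾)
o(r, E) = 5 (o(r, E) = 5 + 0 = 5)
g(f) = -15/4 (g(f) = 5*(-¾) = -15/4)
g(-77) - 1*135175 = -15/4 - 1*135175 = -15/4 - 135175 = -540715/4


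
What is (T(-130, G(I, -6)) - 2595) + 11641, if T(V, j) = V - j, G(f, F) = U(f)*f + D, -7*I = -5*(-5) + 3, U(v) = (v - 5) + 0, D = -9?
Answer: 8889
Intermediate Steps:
U(v) = -5 + v (U(v) = (-5 + v) + 0 = -5 + v)
I = -4 (I = -(-5*(-5) + 3)/7 = -(25 + 3)/7 = -⅐*28 = -4)
G(f, F) = -9 + f*(-5 + f) (G(f, F) = (-5 + f)*f - 9 = f*(-5 + f) - 9 = -9 + f*(-5 + f))
(T(-130, G(I, -6)) - 2595) + 11641 = ((-130 - (-9 - 4*(-5 - 4))) - 2595) + 11641 = ((-130 - (-9 - 4*(-9))) - 2595) + 11641 = ((-130 - (-9 + 36)) - 2595) + 11641 = ((-130 - 1*27) - 2595) + 11641 = ((-130 - 27) - 2595) + 11641 = (-157 - 2595) + 11641 = -2752 + 11641 = 8889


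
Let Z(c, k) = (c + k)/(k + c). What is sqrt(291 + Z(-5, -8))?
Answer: 2*sqrt(73) ≈ 17.088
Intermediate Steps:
Z(c, k) = 1 (Z(c, k) = (c + k)/(c + k) = 1)
sqrt(291 + Z(-5, -8)) = sqrt(291 + 1) = sqrt(292) = 2*sqrt(73)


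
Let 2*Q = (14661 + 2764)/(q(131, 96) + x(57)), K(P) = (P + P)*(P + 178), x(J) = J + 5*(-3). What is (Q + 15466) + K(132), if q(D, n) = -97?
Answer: 2137247/22 ≈ 97148.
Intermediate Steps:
x(J) = -15 + J (x(J) = J - 15 = -15 + J)
K(P) = 2*P*(178 + P) (K(P) = (2*P)*(178 + P) = 2*P*(178 + P))
Q = -3485/22 (Q = ((14661 + 2764)/(-97 + (-15 + 57)))/2 = (17425/(-97 + 42))/2 = (17425/(-55))/2 = (17425*(-1/55))/2 = (½)*(-3485/11) = -3485/22 ≈ -158.41)
(Q + 15466) + K(132) = (-3485/22 + 15466) + 2*132*(178 + 132) = 336767/22 + 2*132*310 = 336767/22 + 81840 = 2137247/22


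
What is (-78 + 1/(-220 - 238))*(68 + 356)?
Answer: -7573700/229 ≈ -33073.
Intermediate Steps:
(-78 + 1/(-220 - 238))*(68 + 356) = (-78 + 1/(-458))*424 = (-78 - 1/458)*424 = -35725/458*424 = -7573700/229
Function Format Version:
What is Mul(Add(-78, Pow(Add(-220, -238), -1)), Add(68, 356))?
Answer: Rational(-7573700, 229) ≈ -33073.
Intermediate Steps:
Mul(Add(-78, Pow(Add(-220, -238), -1)), Add(68, 356)) = Mul(Add(-78, Pow(-458, -1)), 424) = Mul(Add(-78, Rational(-1, 458)), 424) = Mul(Rational(-35725, 458), 424) = Rational(-7573700, 229)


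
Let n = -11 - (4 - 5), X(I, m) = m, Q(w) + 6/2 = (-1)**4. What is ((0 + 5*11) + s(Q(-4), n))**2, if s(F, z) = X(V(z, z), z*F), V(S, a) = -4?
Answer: 5625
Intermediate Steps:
Q(w) = -2 (Q(w) = -3 + (-1)**4 = -3 + 1 = -2)
n = -10 (n = -11 - 1*(-1) = -11 + 1 = -10)
s(F, z) = F*z (s(F, z) = z*F = F*z)
((0 + 5*11) + s(Q(-4), n))**2 = ((0 + 5*11) - 2*(-10))**2 = ((0 + 55) + 20)**2 = (55 + 20)**2 = 75**2 = 5625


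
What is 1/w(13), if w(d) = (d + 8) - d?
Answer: 1/8 ≈ 0.12500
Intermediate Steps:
w(d) = 8 (w(d) = (8 + d) - d = 8)
1/w(13) = 1/8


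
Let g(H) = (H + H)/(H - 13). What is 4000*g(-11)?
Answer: 11000/3 ≈ 3666.7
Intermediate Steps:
g(H) = 2*H/(-13 + H) (g(H) = (2*H)/(-13 + H) = 2*H/(-13 + H))
4000*g(-11) = 4000*(2*(-11)/(-13 - 11)) = 4000*(2*(-11)/(-24)) = 4000*(2*(-11)*(-1/24)) = 4000*(11/12) = 11000/3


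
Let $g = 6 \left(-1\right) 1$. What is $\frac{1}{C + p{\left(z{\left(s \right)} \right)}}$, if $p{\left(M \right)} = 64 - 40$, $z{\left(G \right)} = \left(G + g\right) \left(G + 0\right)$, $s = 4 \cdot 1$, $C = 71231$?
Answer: $\frac{1}{71255} \approx 1.4034 \cdot 10^{-5}$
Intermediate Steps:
$g = -6$ ($g = \left(-6\right) 1 = -6$)
$s = 4$
$z{\left(G \right)} = G \left(-6 + G\right)$ ($z{\left(G \right)} = \left(G - 6\right) \left(G + 0\right) = \left(-6 + G\right) G = G \left(-6 + G\right)$)
$p{\left(M \right)} = 24$ ($p{\left(M \right)} = 64 - 40 = 24$)
$\frac{1}{C + p{\left(z{\left(s \right)} \right)}} = \frac{1}{71231 + 24} = \frac{1}{71255}$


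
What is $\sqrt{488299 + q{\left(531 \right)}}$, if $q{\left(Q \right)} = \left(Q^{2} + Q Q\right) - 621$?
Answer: $20 \sqrt{2629} \approx 1025.5$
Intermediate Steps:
$q{\left(Q \right)} = -621 + 2 Q^{2}$ ($q{\left(Q \right)} = \left(Q^{2} + Q^{2}\right) - 621 = 2 Q^{2} - 621 = -621 + 2 Q^{2}$)
$\sqrt{488299 + q{\left(531 \right)}} = \sqrt{488299 - \left(621 - 2 \cdot 531^{2}\right)} = \sqrt{488299 + \left(-621 + 2 \cdot 281961\right)} = \sqrt{488299 + \left(-621 + 563922\right)} = \sqrt{488299 + 563301} = \sqrt{1051600} = 20 \sqrt{2629}$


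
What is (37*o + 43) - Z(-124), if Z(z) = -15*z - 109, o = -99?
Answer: -5371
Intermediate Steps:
Z(z) = -109 - 15*z
(37*o + 43) - Z(-124) = (37*(-99) + 43) - (-109 - 15*(-124)) = (-3663 + 43) - (-109 + 1860) = -3620 - 1*1751 = -3620 - 1751 = -5371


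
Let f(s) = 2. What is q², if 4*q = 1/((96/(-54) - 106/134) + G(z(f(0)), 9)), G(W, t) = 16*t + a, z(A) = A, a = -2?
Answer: 363609/113103070864 ≈ 3.2148e-6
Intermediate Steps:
G(W, t) = -2 + 16*t (G(W, t) = 16*t - 2 = -2 + 16*t)
q = 603/336308 (q = 1/(4*((96/(-54) - 106/134) + (-2 + 16*9))) = 1/(4*((96*(-1/54) - 106*1/134) + (-2 + 144))) = 1/(4*((-16/9 - 53/67) + 142)) = 1/(4*(-1549/603 + 142)) = 1/(4*(84077/603)) = (¼)*(603/84077) = 603/336308 ≈ 0.0017930)
q² = (603/336308)² = 363609/113103070864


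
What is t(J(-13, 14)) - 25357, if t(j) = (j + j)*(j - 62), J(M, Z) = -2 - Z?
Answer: -22861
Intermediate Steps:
t(j) = 2*j*(-62 + j) (t(j) = (2*j)*(-62 + j) = 2*j*(-62 + j))
t(J(-13, 14)) - 25357 = 2*(-2 - 1*14)*(-62 + (-2 - 1*14)) - 25357 = 2*(-2 - 14)*(-62 + (-2 - 14)) - 25357 = 2*(-16)*(-62 - 16) - 25357 = 2*(-16)*(-78) - 25357 = 2496 - 25357 = -22861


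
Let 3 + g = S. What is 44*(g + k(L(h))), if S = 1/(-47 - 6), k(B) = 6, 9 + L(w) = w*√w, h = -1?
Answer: 6952/53 ≈ 131.17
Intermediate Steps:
L(w) = -9 + w^(3/2) (L(w) = -9 + w*√w = -9 + w^(3/2))
S = -1/53 (S = 1/(-53) = -1/53 ≈ -0.018868)
g = -160/53 (g = -3 - 1/53 = -160/53 ≈ -3.0189)
44*(g + k(L(h))) = 44*(-160/53 + 6) = 44*(158/53) = 6952/53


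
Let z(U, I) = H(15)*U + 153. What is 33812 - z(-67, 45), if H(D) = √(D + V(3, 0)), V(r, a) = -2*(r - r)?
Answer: 33659 + 67*√15 ≈ 33919.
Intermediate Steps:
V(r, a) = 0 (V(r, a) = -2*0 = 0)
H(D) = √D (H(D) = √(D + 0) = √D)
z(U, I) = 153 + U*√15 (z(U, I) = √15*U + 153 = U*√15 + 153 = 153 + U*√15)
33812 - z(-67, 45) = 33812 - (153 - 67*√15) = 33812 + (-153 + 67*√15) = 33659 + 67*√15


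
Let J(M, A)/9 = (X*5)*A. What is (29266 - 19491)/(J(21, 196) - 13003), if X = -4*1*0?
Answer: -9775/13003 ≈ -0.75175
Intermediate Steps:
X = 0 (X = -4*0 = 0)
J(M, A) = 0 (J(M, A) = 9*((0*5)*A) = 9*(0*A) = 9*0 = 0)
(29266 - 19491)/(J(21, 196) - 13003) = (29266 - 19491)/(0 - 13003) = 9775/(-13003) = 9775*(-1/13003) = -9775/13003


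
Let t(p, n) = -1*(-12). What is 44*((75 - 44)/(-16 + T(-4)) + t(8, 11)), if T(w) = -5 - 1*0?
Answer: 9724/21 ≈ 463.05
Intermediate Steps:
T(w) = -5 (T(w) = -5 + 0 = -5)
t(p, n) = 12
44*((75 - 44)/(-16 + T(-4)) + t(8, 11)) = 44*((75 - 44)/(-16 - 5) + 12) = 44*(31/(-21) + 12) = 44*(31*(-1/21) + 12) = 44*(-31/21 + 12) = 44*(221/21) = 9724/21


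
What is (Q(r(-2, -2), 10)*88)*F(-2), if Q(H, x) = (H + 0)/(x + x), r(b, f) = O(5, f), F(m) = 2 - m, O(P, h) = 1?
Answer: 88/5 ≈ 17.600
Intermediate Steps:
r(b, f) = 1
Q(H, x) = H/(2*x) (Q(H, x) = H/((2*x)) = H*(1/(2*x)) = H/(2*x))
(Q(r(-2, -2), 10)*88)*F(-2) = (((1/2)*1/10)*88)*(2 - 1*(-2)) = (((1/2)*1*(1/10))*88)*(2 + 2) = ((1/20)*88)*4 = (22/5)*4 = 88/5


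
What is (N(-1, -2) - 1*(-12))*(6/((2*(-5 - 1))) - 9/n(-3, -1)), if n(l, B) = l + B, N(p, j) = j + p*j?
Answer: 21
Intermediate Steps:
N(p, j) = j + j*p
n(l, B) = B + l
(N(-1, -2) - 1*(-12))*(6/((2*(-5 - 1))) - 9/n(-3, -1)) = (-2*(1 - 1) - 1*(-12))*(6/((2*(-5 - 1))) - 9/(-1 - 3)) = (-2*0 + 12)*(6/((2*(-6))) - 9/(-4)) = (0 + 12)*(6/(-12) - 9*(-1/4)) = 12*(6*(-1/12) + 9/4) = 12*(-1/2 + 9/4) = 12*(7/4) = 21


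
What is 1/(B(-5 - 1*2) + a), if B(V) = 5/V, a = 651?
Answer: 7/4552 ≈ 0.0015378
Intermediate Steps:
1/(B(-5 - 1*2) + a) = 1/(5/(-5 - 1*2) + 651) = 1/(5/(-5 - 2) + 651) = 1/(5/(-7) + 651) = 1/(5*(-⅐) + 651) = 1/(-5/7 + 651) = 1/(4552/7) = 7/4552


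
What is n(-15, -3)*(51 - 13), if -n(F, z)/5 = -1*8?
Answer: 1520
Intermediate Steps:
n(F, z) = 40 (n(F, z) = -(-5)*8 = -5*(-8) = 40)
n(-15, -3)*(51 - 13) = 40*(51 - 13) = 40*38 = 1520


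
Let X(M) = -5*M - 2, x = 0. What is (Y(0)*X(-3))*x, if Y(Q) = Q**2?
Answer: 0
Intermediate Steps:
X(M) = -2 - 5*M
(Y(0)*X(-3))*x = (0**2*(-2 - 5*(-3)))*0 = (0*(-2 + 15))*0 = (0*13)*0 = 0*0 = 0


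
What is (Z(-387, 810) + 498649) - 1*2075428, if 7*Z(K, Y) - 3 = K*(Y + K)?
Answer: -11201151/7 ≈ -1.6002e+6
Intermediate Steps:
Z(K, Y) = 3/7 + K*(K + Y)/7 (Z(K, Y) = 3/7 + (K*(Y + K))/7 = 3/7 + (K*(K + Y))/7 = 3/7 + K*(K + Y)/7)
(Z(-387, 810) + 498649) - 1*2075428 = ((3/7 + (1/7)*(-387)**2 + (1/7)*(-387)*810) + 498649) - 1*2075428 = ((3/7 + (1/7)*149769 - 313470/7) + 498649) - 2075428 = ((3/7 + 149769/7 - 313470/7) + 498649) - 2075428 = (-163698/7 + 498649) - 2075428 = 3326845/7 - 2075428 = -11201151/7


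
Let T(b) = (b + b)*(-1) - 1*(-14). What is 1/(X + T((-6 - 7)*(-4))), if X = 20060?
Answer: 1/19970 ≈ 5.0075e-5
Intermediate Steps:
T(b) = 14 - 2*b (T(b) = (2*b)*(-1) + 14 = -2*b + 14 = 14 - 2*b)
1/(X + T((-6 - 7)*(-4))) = 1/(20060 + (14 - 2*(-6 - 7)*(-4))) = 1/(20060 + (14 - (-26)*(-4))) = 1/(20060 + (14 - 2*52)) = 1/(20060 + (14 - 104)) = 1/(20060 - 90) = 1/19970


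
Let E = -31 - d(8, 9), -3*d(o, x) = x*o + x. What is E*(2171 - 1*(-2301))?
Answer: -17888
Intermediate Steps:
d(o, x) = -x/3 - o*x/3 (d(o, x) = -(x*o + x)/3 = -(o*x + x)/3 = -(x + o*x)/3 = -x/3 - o*x/3)
E = -4 (E = -31 - (-1)*9*(1 + 8)/3 = -31 - (-1)*9*9/3 = -31 - 1*(-27) = -31 + 27 = -4)
E*(2171 - 1*(-2301)) = -4*(2171 - 1*(-2301)) = -4*(2171 + 2301) = -4*4472 = -17888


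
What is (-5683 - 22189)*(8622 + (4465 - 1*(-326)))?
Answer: -373847136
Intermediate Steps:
(-5683 - 22189)*(8622 + (4465 - 1*(-326))) = -27872*(8622 + (4465 + 326)) = -27872*(8622 + 4791) = -27872*13413 = -373847136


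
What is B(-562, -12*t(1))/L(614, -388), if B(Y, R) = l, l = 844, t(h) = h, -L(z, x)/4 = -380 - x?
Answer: -211/8 ≈ -26.375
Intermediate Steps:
L(z, x) = 1520 + 4*x (L(z, x) = -4*(-380 - x) = 1520 + 4*x)
B(Y, R) = 844
B(-562, -12*t(1))/L(614, -388) = 844/(1520 + 4*(-388)) = 844/(1520 - 1552) = 844/(-32) = 844*(-1/32) = -211/8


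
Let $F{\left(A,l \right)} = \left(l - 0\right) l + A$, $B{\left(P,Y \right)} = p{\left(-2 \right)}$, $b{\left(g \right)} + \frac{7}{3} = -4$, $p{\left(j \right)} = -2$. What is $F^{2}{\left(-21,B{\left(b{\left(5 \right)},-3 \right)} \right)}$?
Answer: $289$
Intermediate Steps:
$b{\left(g \right)} = - \frac{19}{3}$ ($b{\left(g \right)} = - \frac{7}{3} - 4 = - \frac{19}{3}$)
$B{\left(P,Y \right)} = -2$
$F{\left(A,l \right)} = A + l^{2}$ ($F{\left(A,l \right)} = \left(l + 0\right) l + A = l l + A = l^{2} + A = A + l^{2}$)
$F^{2}{\left(-21,B{\left(b{\left(5 \right)},-3 \right)} \right)} = \left(-21 + \left(-2\right)^{2}\right)^{2} = \left(-21 + 4\right)^{2} = \left(-17\right)^{2} = 289$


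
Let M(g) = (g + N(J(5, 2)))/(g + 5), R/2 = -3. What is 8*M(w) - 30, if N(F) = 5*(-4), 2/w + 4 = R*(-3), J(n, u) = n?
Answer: -548/9 ≈ -60.889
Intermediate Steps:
R = -6 (R = 2*(-3) = -6)
w = ⅐ (w = 2/(-4 - 6*(-3)) = 2/(-4 + 18) = 2/14 = 2*(1/14) = ⅐ ≈ 0.14286)
N(F) = -20
M(g) = (-20 + g)/(5 + g) (M(g) = (g - 20)/(g + 5) = (-20 + g)/(5 + g))
8*M(w) - 30 = 8*((-20 + ⅐)/(5 + ⅐)) - 30 = 8*(-139/7/(36/7)) - 30 = 8*((7/36)*(-139/7)) - 30 = 8*(-139/36) - 30 = -278/9 - 30 = -548/9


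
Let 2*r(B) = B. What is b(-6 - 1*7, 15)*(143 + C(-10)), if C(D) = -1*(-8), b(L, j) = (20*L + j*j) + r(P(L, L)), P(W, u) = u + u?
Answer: -7248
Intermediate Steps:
P(W, u) = 2*u
r(B) = B/2
b(L, j) = j² + 21*L (b(L, j) = (20*L + j*j) + (2*L)/2 = (20*L + j²) + L = (j² + 20*L) + L = j² + 21*L)
C(D) = 8
b(-6 - 1*7, 15)*(143 + C(-10)) = (15² + 21*(-6 - 1*7))*(143 + 8) = (225 + 21*(-6 - 7))*151 = (225 + 21*(-13))*151 = (225 - 273)*151 = -48*151 = -7248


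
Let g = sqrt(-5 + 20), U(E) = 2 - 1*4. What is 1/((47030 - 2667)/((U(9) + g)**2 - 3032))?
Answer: -3032/44363 + (2 - sqrt(15))**2/44363 ≈ -0.068266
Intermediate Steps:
U(E) = -2 (U(E) = 2 - 4 = -2)
g = sqrt(15) ≈ 3.8730
1/((47030 - 2667)/((U(9) + g)**2 - 3032)) = 1/((47030 - 2667)/((-2 + sqrt(15))**2 - 3032)) = 1/(44363/(-3032 + (-2 + sqrt(15))**2)) = -3032/44363 + (-2 + sqrt(15))**2/44363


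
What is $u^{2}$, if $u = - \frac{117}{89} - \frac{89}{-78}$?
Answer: $\frac{1452025}{48191364} \approx 0.03013$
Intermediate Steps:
$u = - \frac{1205}{6942}$ ($u = \left(-117\right) \frac{1}{89} - - \frac{89}{78} = - \frac{117}{89} + \frac{89}{78} = - \frac{1205}{6942} \approx -0.17358$)
$u^{2} = \left(- \frac{1205}{6942}\right)^{2} = \frac{1452025}{48191364}$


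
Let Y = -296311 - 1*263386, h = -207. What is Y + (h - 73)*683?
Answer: -750937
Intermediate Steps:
Y = -559697 (Y = -296311 - 263386 = -559697)
Y + (h - 73)*683 = -559697 + (-207 - 73)*683 = -559697 - 280*683 = -559697 - 191240 = -750937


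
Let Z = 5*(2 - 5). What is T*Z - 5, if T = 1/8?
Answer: -55/8 ≈ -6.8750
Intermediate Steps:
T = ⅛ ≈ 0.12500
Z = -15 (Z = 5*(-3) = -15)
T*Z - 5 = (⅛)*(-15) - 5 = -15/8 - 5 = -55/8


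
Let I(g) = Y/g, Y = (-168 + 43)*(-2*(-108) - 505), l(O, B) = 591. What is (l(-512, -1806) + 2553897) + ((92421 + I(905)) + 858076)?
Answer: 634409510/181 ≈ 3.5050e+6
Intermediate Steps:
Y = 36125 (Y = -125*(216 - 505) = -125*(-289) = 36125)
I(g) = 36125/g
(l(-512, -1806) + 2553897) + ((92421 + I(905)) + 858076) = (591 + 2553897) + ((92421 + 36125/905) + 858076) = 2554488 + ((92421 + 36125*(1/905)) + 858076) = 2554488 + ((92421 + 7225/181) + 858076) = 2554488 + (16735426/181 + 858076) = 2554488 + 172047182/181 = 634409510/181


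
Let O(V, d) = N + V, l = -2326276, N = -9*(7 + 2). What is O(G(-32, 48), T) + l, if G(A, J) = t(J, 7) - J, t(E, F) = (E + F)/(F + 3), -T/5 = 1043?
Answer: -4652799/2 ≈ -2.3264e+6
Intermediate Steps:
T = -5215 (T = -5*1043 = -5215)
N = -81 (N = -9*9 = -81)
t(E, F) = (E + F)/(3 + F)
G(A, J) = 7/10 - 9*J/10 (G(A, J) = (J + 7)/(3 + 7) - J = (7 + J)/10 - J = (7/10 + J/10) - J = 7/10 - 9*J/10)
O(V, d) = -81 + V
O(G(-32, 48), T) + l = (-81 + (7/10 - 9/10*48)) - 2326276 = (-81 + (7/10 - 216/5)) - 2326276 = (-81 - 85/2) - 2326276 = -247/2 - 2326276 = -4652799/2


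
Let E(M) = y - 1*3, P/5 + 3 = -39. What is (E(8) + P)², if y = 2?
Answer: 44521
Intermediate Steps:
P = -210 (P = -15 + 5*(-39) = -15 - 195 = -210)
E(M) = -1 (E(M) = 2 - 1*3 = 2 - 3 = -1)
(E(8) + P)² = (-1 - 210)² = (-211)² = 44521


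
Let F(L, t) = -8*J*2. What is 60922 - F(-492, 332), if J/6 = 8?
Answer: 61690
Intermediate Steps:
J = 48 (J = 6*8 = 48)
F(L, t) = -768 (F(L, t) = -8*48*2 = -384*2 = -768)
60922 - F(-492, 332) = 60922 - 1*(-768) = 60922 + 768 = 61690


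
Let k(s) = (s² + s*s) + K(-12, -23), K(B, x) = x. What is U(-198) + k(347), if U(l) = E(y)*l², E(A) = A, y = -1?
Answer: 201591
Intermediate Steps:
k(s) = -23 + 2*s² (k(s) = (s² + s*s) - 23 = (s² + s²) - 23 = 2*s² - 23 = -23 + 2*s²)
U(l) = -l²
U(-198) + k(347) = -1*(-198)² + (-23 + 2*347²) = -1*39204 + (-23 + 2*120409) = -39204 + (-23 + 240818) = -39204 + 240795 = 201591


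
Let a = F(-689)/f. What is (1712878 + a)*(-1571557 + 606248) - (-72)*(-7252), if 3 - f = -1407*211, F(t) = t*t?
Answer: -490878793623342269/296880 ≈ -1.6535e+12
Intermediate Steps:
F(t) = t²
f = 296880 (f = 3 - (-1407)*211 = 3 - 1*(-296877) = 3 + 296877 = 296880)
a = 474721/296880 (a = (-689)²/296880 = 474721*(1/296880) = 474721/296880 ≈ 1.5990)
(1712878 + a)*(-1571557 + 606248) - (-72)*(-7252) = (1712878 + 474721/296880)*(-1571557 + 606248) - (-72)*(-7252) = (508519695361/296880)*(-965309) - 1*522144 = -490878638609231549/296880 - 522144 = -490878793623342269/296880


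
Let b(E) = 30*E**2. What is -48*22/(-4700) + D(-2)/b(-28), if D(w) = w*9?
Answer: 206271/921200 ≈ 0.22392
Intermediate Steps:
D(w) = 9*w
-48*22/(-4700) + D(-2)/b(-28) = -48*22/(-4700) + (9*(-2))/((30*(-28)**2)) = -1056*(-1/4700) - 18/(30*784) = 264/1175 - 18/23520 = 264/1175 - 18*1/23520 = 264/1175 - 3/3920 = 206271/921200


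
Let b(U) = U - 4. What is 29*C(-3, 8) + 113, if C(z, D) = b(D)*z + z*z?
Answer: 26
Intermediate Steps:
b(U) = -4 + U
C(z, D) = z² + z*(-4 + D) (C(z, D) = (-4 + D)*z + z*z = z*(-4 + D) + z² = z² + z*(-4 + D))
29*C(-3, 8) + 113 = 29*(-3*(-4 + 8 - 3)) + 113 = 29*(-3*1) + 113 = 29*(-3) + 113 = -87 + 113 = 26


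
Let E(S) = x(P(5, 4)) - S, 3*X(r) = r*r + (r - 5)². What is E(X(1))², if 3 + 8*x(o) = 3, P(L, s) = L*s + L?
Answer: 289/9 ≈ 32.111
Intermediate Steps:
P(L, s) = L + L*s
x(o) = 0 (x(o) = -3/8 + (⅛)*3 = -3/8 + 3/8 = 0)
X(r) = r²/3 + (-5 + r)²/3 (X(r) = (r*r + (r - 5)²)/3 = (r² + (-5 + r)²)/3 = r²/3 + (-5 + r)²/3)
E(S) = -S (E(S) = 0 - S = -S)
E(X(1))² = (-((⅓)*1² + (-5 + 1)²/3))² = (-((⅓)*1 + (⅓)*(-4)²))² = (-(⅓ + (⅓)*16))² = (-(⅓ + 16/3))² = (-1*17/3)² = (-17/3)² = 289/9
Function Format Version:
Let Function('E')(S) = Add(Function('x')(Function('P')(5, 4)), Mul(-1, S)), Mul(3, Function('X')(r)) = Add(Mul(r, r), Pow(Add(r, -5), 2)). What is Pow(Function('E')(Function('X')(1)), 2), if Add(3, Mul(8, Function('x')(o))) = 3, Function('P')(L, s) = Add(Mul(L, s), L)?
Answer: Rational(289, 9) ≈ 32.111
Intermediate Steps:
Function('P')(L, s) = Add(L, Mul(L, s))
Function('x')(o) = 0 (Function('x')(o) = Add(Rational(-3, 8), Mul(Rational(1, 8), 3)) = Add(Rational(-3, 8), Rational(3, 8)) = 0)
Function('X')(r) = Add(Mul(Rational(1, 3), Pow(r, 2)), Mul(Rational(1, 3), Pow(Add(-5, r), 2))) (Function('X')(r) = Mul(Rational(1, 3), Add(Mul(r, r), Pow(Add(r, -5), 2))) = Mul(Rational(1, 3), Add(Pow(r, 2), Pow(Add(-5, r), 2))) = Add(Mul(Rational(1, 3), Pow(r, 2)), Mul(Rational(1, 3), Pow(Add(-5, r), 2))))
Function('E')(S) = Mul(-1, S) (Function('E')(S) = Add(0, Mul(-1, S)) = Mul(-1, S))
Pow(Function('E')(Function('X')(1)), 2) = Pow(Mul(-1, Add(Mul(Rational(1, 3), Pow(1, 2)), Mul(Rational(1, 3), Pow(Add(-5, 1), 2)))), 2) = Pow(Mul(-1, Add(Mul(Rational(1, 3), 1), Mul(Rational(1, 3), Pow(-4, 2)))), 2) = Pow(Mul(-1, Add(Rational(1, 3), Mul(Rational(1, 3), 16))), 2) = Pow(Mul(-1, Add(Rational(1, 3), Rational(16, 3))), 2) = Pow(Mul(-1, Rational(17, 3)), 2) = Pow(Rational(-17, 3), 2) = Rational(289, 9)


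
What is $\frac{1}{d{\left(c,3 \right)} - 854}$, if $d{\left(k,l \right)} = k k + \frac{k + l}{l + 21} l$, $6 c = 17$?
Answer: $- \frac{144}{121715} \approx -0.0011831$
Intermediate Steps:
$c = \frac{17}{6}$ ($c = \frac{1}{6} \cdot 17 = \frac{17}{6} \approx 2.8333$)
$d{\left(k,l \right)} = k^{2} + \frac{l \left(k + l\right)}{21 + l}$ ($d{\left(k,l \right)} = k^{2} + \frac{k + l}{21 + l} l = k^{2} + \frac{l \left(k + l\right)}{21 + l}$)
$\frac{1}{d{\left(c,3 \right)} - 854} = \frac{1}{\frac{3^{2} + 21 \left(\frac{17}{6}\right)^{2} + \frac{17}{6} \cdot 3 + 3 \left(\frac{17}{6}\right)^{2}}{21 + 3} - 854} = \frac{1}{\frac{9 + 21 \cdot \frac{289}{36} + \frac{17}{2} + 3 \cdot \frac{289}{36}}{24} - 854} = \frac{1}{\frac{9 + \frac{2023}{12} + \frac{17}{2} + \frac{289}{12}}{24} - 854} = \frac{1}{\frac{1}{24} \cdot \frac{1261}{6} - 854} = \frac{1}{\frac{1261}{144} - 854} = \frac{1}{- \frac{121715}{144}} = - \frac{144}{121715}$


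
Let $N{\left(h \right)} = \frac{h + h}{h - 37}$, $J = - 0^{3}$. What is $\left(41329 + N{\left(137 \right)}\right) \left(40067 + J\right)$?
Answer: $\frac{82801941329}{50} \approx 1.656 \cdot 10^{9}$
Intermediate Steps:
$J = 0$ ($J = \left(-1\right) 0 = 0$)
$N{\left(h \right)} = \frac{2 h}{-37 + h}$
$\left(41329 + N{\left(137 \right)}\right) \left(40067 + J\right) = \left(41329 + 2 \cdot 137 \frac{1}{-37 + 137}\right) \left(40067 + 0\right) = \left(41329 + 2 \cdot 137 \cdot \frac{1}{100}\right) 40067 = \left(41329 + \frac{137}{50}\right) 40067 = \frac{2066587}{50} \cdot 40067 = \frac{82801941329}{50}$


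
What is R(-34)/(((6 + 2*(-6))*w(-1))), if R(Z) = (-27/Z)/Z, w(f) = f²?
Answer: 9/2312 ≈ 0.0038927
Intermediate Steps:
R(Z) = -27/Z²
R(-34)/(((6 + 2*(-6))*w(-1))) = (-27/(-34)²)/(((6 + 2*(-6))*(-1)²)) = (-27*1/1156)/(((6 - 12)*1)) = -27/1156/(-6*1) = -27/1156/(-6) = -⅙*(-27/1156) = 9/2312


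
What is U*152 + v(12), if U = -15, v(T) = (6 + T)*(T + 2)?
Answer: -2028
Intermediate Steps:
v(T) = (2 + T)*(6 + T) (v(T) = (6 + T)*(2 + T) = (2 + T)*(6 + T))
U*152 + v(12) = -15*152 + (12 + 12² + 8*12) = -2280 + (12 + 144 + 96) = -2280 + 252 = -2028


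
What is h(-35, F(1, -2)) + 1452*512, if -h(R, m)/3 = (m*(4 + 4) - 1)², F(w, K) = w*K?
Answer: 742557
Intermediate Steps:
F(w, K) = K*w
h(R, m) = -3*(-1 + 8*m)² (h(R, m) = -3*(m*(4 + 4) - 1)² = -3*(m*8 - 1)² = -3*(8*m - 1)² = -3*(-1 + 8*m)²)
h(-35, F(1, -2)) + 1452*512 = -3*(-1 + 8*(-2*1))² + 1452*512 = -3*(-1 + 8*(-2))² + 743424 = -3*(-1 - 16)² + 743424 = -3*(-17)² + 743424 = -3*289 + 743424 = -867 + 743424 = 742557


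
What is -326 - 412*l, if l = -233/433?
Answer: -45162/433 ≈ -104.30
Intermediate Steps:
l = -233/433 (l = -233*1/433 = -233/433 ≈ -0.53811)
-326 - 412*l = -326 - 412*(-233/433) = -326 + 95996/433 = -45162/433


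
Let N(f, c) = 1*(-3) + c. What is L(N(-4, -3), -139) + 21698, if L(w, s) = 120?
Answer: 21818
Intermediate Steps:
N(f, c) = -3 + c
L(N(-4, -3), -139) + 21698 = 120 + 21698 = 21818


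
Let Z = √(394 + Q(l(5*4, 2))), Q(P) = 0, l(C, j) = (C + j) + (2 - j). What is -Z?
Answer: -√394 ≈ -19.849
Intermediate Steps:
l(C, j) = 2 + C
Z = √394 (Z = √(394 + 0) = √394 ≈ 19.849)
-Z = -√394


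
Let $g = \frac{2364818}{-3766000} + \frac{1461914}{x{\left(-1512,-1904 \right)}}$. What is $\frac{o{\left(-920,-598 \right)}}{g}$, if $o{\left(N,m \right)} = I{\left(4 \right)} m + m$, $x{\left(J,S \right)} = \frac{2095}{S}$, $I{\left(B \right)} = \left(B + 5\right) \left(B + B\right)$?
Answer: $\frac{34442001958000}{1048260666238971} \approx 0.032856$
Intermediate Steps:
$I{\left(B \right)} = 2 B \left(5 + B\right)$ ($I{\left(B \right)} = \left(5 + B\right) 2 B = 2 B \left(5 + B\right)$)
$g = - \frac{1048260666238971}{788977000}$ ($g = \frac{2364818}{-3766000} + \frac{1461914}{2095 \frac{1}{-1904}} = 2364818 \left(- \frac{1}{3766000}\right) + \frac{1461914}{2095 \left(- \frac{1}{1904}\right)} = - \frac{1182409}{1883000} + \frac{1461914}{- \frac{2095}{1904}} = - \frac{1182409}{1883000} + 1461914 \left(- \frac{1904}{2095}\right) = - \frac{1182409}{1883000} - \frac{2783484256}{2095} = - \frac{1048260666238971}{788977000} \approx -1.3286 \cdot 10^{6}$)
$o{\left(N,m \right)} = 73 m$ ($o{\left(N,m \right)} = 2 \cdot 4 \left(5 + 4\right) m + m = 2 \cdot 4 \cdot 9 m + m = 72 m + m = 73 m$)
$\frac{o{\left(-920,-598 \right)}}{g} = \frac{73 \left(-598\right)}{- \frac{1048260666238971}{788977000}} = \left(-43654\right) \left(- \frac{788977000}{1048260666238971}\right) = \frac{34442001958000}{1048260666238971}$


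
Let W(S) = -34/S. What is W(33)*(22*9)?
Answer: -204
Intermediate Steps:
W(33)*(22*9) = (-34/33)*(22*9) = -34*1/33*198 = -34/33*198 = -204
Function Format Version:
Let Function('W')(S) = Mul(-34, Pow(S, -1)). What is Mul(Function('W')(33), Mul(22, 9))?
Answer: -204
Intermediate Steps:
Mul(Function('W')(33), Mul(22, 9)) = Mul(Mul(-34, Pow(33, -1)), Mul(22, 9)) = Mul(Mul(-34, Rational(1, 33)), 198) = Mul(Rational(-34, 33), 198) = -204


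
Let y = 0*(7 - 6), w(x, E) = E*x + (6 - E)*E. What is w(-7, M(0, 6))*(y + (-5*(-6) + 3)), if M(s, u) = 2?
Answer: -198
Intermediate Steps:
w(x, E) = E*x + E*(6 - E)
y = 0 (y = 0*1 = 0)
w(-7, M(0, 6))*(y + (-5*(-6) + 3)) = (2*(6 - 7 - 1*2))*(0 + (-5*(-6) + 3)) = (2*(6 - 7 - 2))*(0 + (30 + 3)) = (2*(-3))*(0 + 33) = -6*33 = -198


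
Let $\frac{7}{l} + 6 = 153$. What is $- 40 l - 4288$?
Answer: $- \frac{90088}{21} \approx -4289.9$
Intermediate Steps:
$l = \frac{1}{21}$ ($l = \frac{7}{-6 + 153} = \frac{7}{147} = 7 \cdot \frac{1}{147} = \frac{1}{21} \approx 0.047619$)
$- 40 l - 4288 = \left(-40\right) \frac{1}{21} - 4288 = - \frac{40}{21} + \left(-6557 + 2269\right) = - \frac{40}{21} - 4288 = - \frac{90088}{21}$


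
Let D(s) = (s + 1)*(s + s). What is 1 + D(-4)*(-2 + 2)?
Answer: 1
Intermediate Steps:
D(s) = 2*s*(1 + s) (D(s) = (1 + s)*(2*s) = 2*s*(1 + s))
1 + D(-4)*(-2 + 2) = 1 + (2*(-4)*(1 - 4))*(-2 + 2) = 1 + (2*(-4)*(-3))*0 = 1 + 24*0 = 1 + 0 = 1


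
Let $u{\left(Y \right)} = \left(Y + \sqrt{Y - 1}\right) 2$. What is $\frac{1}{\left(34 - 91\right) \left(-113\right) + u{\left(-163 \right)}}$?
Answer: $\frac{6115}{37393881} - \frac{4 i \sqrt{41}}{37393881} \approx 0.00016353 - 6.8494 \cdot 10^{-7} i$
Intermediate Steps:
$u{\left(Y \right)} = 2 Y + 2 \sqrt{-1 + Y}$ ($u{\left(Y \right)} = \left(Y + \sqrt{-1 + Y}\right) 2 = 2 Y + 2 \sqrt{-1 + Y}$)
$\frac{1}{\left(34 - 91\right) \left(-113\right) + u{\left(-163 \right)}} = \frac{1}{\left(34 - 91\right) \left(-113\right) + \left(2 \left(-163\right) + 2 \sqrt{-1 - 163}\right)} = \frac{1}{\left(-57\right) \left(-113\right) - \left(326 - 2 \sqrt{-164}\right)} = \frac{1}{6441 - \left(326 - 2 \cdot 2 i \sqrt{41}\right)} = \frac{1}{6441 - \left(326 - 4 i \sqrt{41}\right)} = \frac{1}{6115 + 4 i \sqrt{41}}$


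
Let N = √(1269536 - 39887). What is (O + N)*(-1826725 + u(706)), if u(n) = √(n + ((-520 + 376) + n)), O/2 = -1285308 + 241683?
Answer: (1826725 - 2*√317)*(2087250 - √1229649) ≈ 3.8107e+12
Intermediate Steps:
O = -2087250 (O = 2*(-1285308 + 241683) = 2*(-1043625) = -2087250)
u(n) = √(-144 + 2*n) (u(n) = √(n + (-144 + n)) = √(-144 + 2*n))
N = √1229649 ≈ 1108.9
(O + N)*(-1826725 + u(706)) = (-2087250 + √1229649)*(-1826725 + √(-144 + 2*706)) = (-2087250 + √1229649)*(-1826725 + √(-144 + 1412)) = (-2087250 + √1229649)*(-1826725 + √1268) = (-2087250 + √1229649)*(-1826725 + 2*√317)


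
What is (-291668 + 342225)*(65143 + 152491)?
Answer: 11002922138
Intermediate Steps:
(-291668 + 342225)*(65143 + 152491) = 50557*217634 = 11002922138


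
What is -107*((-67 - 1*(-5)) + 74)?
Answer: -1284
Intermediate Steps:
-107*((-67 - 1*(-5)) + 74) = -107*((-67 + 5) + 74) = -107*(-62 + 74) = -107*12 = -1284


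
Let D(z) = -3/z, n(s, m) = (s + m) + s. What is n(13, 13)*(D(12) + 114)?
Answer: 17745/4 ≈ 4436.3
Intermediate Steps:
n(s, m) = m + 2*s (n(s, m) = (m + s) + s = m + 2*s)
n(13, 13)*(D(12) + 114) = (13 + 2*13)*(-3/12 + 114) = (13 + 26)*(-3*1/12 + 114) = 39*(-¼ + 114) = 39*(455/4) = 17745/4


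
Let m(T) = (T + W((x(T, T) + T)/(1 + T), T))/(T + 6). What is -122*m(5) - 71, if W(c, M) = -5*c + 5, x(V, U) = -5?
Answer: -2001/11 ≈ -181.91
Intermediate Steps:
W(c, M) = 5 - 5*c
m(T) = (5 + T - 5*(-5 + T)/(1 + T))/(6 + T) (m(T) = (T + (5 - 5*(-5 + T)/(1 + T)))/(T + 6) = (T + (5 - 5*(-5 + T)/(1 + T)))/(6 + T) = (5 + T - 5*(-5 + T)/(1 + T))/(6 + T))
-122*m(5) - 71 = -122*(30 + 5 + 5**2)/(6 + 5**2 + 7*5) - 71 = -122*(30 + 5 + 25)/(6 + 25 + 35) - 71 = -122*60/66 - 71 = -61*60/33 - 71 = -122*10/11 - 71 = -1220/11 - 71 = -2001/11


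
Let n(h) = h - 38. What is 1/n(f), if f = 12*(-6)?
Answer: -1/110 ≈ -0.0090909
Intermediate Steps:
f = -72
n(h) = -38 + h
1/n(f) = 1/(-38 - 72) = 1/(-110) = -1/110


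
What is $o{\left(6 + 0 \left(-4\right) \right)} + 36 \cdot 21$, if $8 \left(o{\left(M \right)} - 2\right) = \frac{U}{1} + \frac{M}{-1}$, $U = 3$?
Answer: $\frac{6061}{8} \approx 757.63$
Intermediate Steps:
$o{\left(M \right)} = \frac{19}{8} - \frac{M}{8}$ ($o{\left(M \right)} = 2 + \frac{\frac{3}{1} + \frac{M}{-1}}{8} = 2 + \frac{3 \cdot 1 + M \left(-1\right)}{8} = 2 + \frac{3 - M}{8} = 2 - \left(- \frac{3}{8} + \frac{M}{8}\right) = \frac{19}{8} - \frac{M}{8}$)
$o{\left(6 + 0 \left(-4\right) \right)} + 36 \cdot 21 = \left(\frac{19}{8} - \frac{6 + 0 \left(-4\right)}{8}\right) + 36 \cdot 21 = \left(\frac{19}{8} - \frac{6 + 0}{8}\right) + 756 = \left(\frac{19}{8} - \frac{3}{4}\right) + 756 = \frac{13}{8} + 756 = \frac{6061}{8}$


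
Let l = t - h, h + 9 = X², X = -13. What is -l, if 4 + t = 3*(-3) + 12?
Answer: 161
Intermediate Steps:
h = 160 (h = -9 + (-13)² = -9 + 169 = 160)
t = -1 (t = -4 + (3*(-3) + 12) = -4 + (-9 + 12) = -4 + 3 = -1)
l = -161 (l = -1 - 1*160 = -1 - 160 = -161)
-l = -1*(-161) = 161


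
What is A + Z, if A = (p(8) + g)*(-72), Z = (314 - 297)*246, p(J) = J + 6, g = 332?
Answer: -20730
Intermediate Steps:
p(J) = 6 + J
Z = 4182 (Z = 17*246 = 4182)
A = -24912 (A = ((6 + 8) + 332)*(-72) = (14 + 332)*(-72) = 346*(-72) = -24912)
A + Z = -24912 + 4182 = -20730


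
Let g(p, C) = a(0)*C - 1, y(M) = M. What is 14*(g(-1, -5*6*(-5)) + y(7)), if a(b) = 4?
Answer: 8484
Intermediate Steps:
g(p, C) = -1 + 4*C (g(p, C) = 4*C - 1 = -1 + 4*C)
14*(g(-1, -5*6*(-5)) + y(7)) = 14*((-1 + 4*(-5*6*(-5))) + 7) = 14*((-1 + 4*(-30*(-5))) + 7) = 14*((-1 + 4*150) + 7) = 14*((-1 + 600) + 7) = 14*(599 + 7) = 14*606 = 8484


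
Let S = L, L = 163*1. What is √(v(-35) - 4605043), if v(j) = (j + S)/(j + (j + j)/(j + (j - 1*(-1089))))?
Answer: I*√5880599557692195/35735 ≈ 2145.9*I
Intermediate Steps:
L = 163
S = 163
v(j) = (163 + j)/(j + 2*j/(1089 + 2*j)) (v(j) = (j + 163)/(j + (j + j)/(j + (j - 1*(-1089)))) = (163 + j)/(j + (2*j)/(j + (j + 1089))) = (163 + j)/(j + (2*j)/(j + (1089 + j))) = (163 + j)/(j + (2*j)/(1089 + 2*j)) = (163 + j)/(j + 2*j/(1089 + 2*j)))
√(v(-35) - 4605043) = √((177507 + 2*(-35)² + 1415*(-35))/((-35)*(1091 + 2*(-35))) - 4605043) = √(-(177507 + 2*1225 - 49525)/(35*(1091 - 70)) - 4605043) = √(-1/35*(177507 + 2450 - 49525)/1021 - 4605043) = √(-1/35*1/1021*130432 - 4605043) = √(-130432/35735 - 4605043) = √(-164561342037/35735) = I*√5880599557692195/35735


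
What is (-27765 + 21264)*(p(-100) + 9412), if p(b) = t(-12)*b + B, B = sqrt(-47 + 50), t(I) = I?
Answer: -68988612 - 6501*sqrt(3) ≈ -6.9000e+7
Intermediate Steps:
B = sqrt(3) ≈ 1.7320
p(b) = sqrt(3) - 12*b (p(b) = -12*b + sqrt(3) = sqrt(3) - 12*b)
(-27765 + 21264)*(p(-100) + 9412) = (-27765 + 21264)*((sqrt(3) - 12*(-100)) + 9412) = -6501*((sqrt(3) + 1200) + 9412) = -6501*((1200 + sqrt(3)) + 9412) = -6501*(10612 + sqrt(3)) = -68988612 - 6501*sqrt(3)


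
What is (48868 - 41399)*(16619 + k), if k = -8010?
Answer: 64300621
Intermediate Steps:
(48868 - 41399)*(16619 + k) = (48868 - 41399)*(16619 - 8010) = 7469*8609 = 64300621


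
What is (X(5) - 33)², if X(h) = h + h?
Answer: 529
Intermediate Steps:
X(h) = 2*h
(X(5) - 33)² = (2*5 - 33)² = (10 - 33)² = (-23)² = 529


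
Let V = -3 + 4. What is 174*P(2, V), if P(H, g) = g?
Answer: 174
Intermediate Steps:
V = 1
174*P(2, V) = 174*1 = 174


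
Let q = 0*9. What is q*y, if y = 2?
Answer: 0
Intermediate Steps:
q = 0
q*y = 0*2 = 0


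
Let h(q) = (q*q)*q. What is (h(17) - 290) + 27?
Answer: 4650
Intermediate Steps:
h(q) = q³ (h(q) = q²*q = q³)
(h(17) - 290) + 27 = (17³ - 290) + 27 = (4913 - 290) + 27 = 4623 + 27 = 4650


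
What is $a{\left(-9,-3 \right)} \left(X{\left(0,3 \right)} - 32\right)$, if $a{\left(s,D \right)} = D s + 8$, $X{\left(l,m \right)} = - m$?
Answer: $-1225$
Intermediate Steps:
$a{\left(s,D \right)} = 8 + D s$
$a{\left(-9,-3 \right)} \left(X{\left(0,3 \right)} - 32\right) = \left(8 - -27\right) \left(\left(-1\right) 3 - 32\right) = \left(8 + 27\right) \left(-3 - 32\right) = 35 \left(-35\right) = -1225$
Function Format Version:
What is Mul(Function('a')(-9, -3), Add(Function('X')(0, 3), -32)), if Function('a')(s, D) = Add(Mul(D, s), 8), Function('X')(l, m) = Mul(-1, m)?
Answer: -1225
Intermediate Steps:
Function('a')(s, D) = Add(8, Mul(D, s))
Mul(Function('a')(-9, -3), Add(Function('X')(0, 3), -32)) = Mul(Add(8, Mul(-3, -9)), Add(Mul(-1, 3), -32)) = Mul(Add(8, 27), Add(-3, -32)) = Mul(35, -35) = -1225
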